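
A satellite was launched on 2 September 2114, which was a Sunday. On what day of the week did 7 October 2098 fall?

Count forward from the earlier date (October 7, 2098) to the later (September 2, 2114):
From October 7, 2098 to October 7, 2113: 15 years, of which 3 contain a Feb 29 — 12×365 + 3×366 = 5478 days.
(2100 is not a leap year (divisible by 100 but not 400).)
October 2113: 31 − 7 = 24 days remain.
Then 10 full months totalling 304 days.
September 1–2, 2114: 2 days.
Residual: 330 days.
Total: 5808 days.
5808 mod 7 = 5, so 5 days before Sunday is Tuesday.

Tuesday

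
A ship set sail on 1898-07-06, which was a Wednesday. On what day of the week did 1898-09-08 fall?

July 1898: 31 − 6 = 25 days remain.
Then August (31): 31 days.
September 1–8, 1898: 8 days.
Total: 25 + 31 + 8 = 64 days.
64 mod 7 = 1, so 1 day after Wednesday is Thursday.

Thursday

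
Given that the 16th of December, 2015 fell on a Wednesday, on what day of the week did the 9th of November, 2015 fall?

Count forward from the earlier date (November 9, 2015) to the later (December 16, 2015):
November 2015: 30 − 9 = 21 days remain.
December 1–16, 2015: 16 days.
Total: 21 + 16 = 37 days.
37 mod 7 = 2, so 2 days before Wednesday is Monday.

Monday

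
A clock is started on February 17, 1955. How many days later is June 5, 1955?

108

February 1955: 28 − 17 = 11 days remain (1955 is not a leap year, so February has 28 days).
Then March (31), April (30), May (31): 31 + 30 + 31 = 92 days.
June 1–5, 1955: 5 days.
Total: 11 + 92 + 5 = 108 days.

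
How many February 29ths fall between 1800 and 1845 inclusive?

Years divisible by 4 in [1800, 1845]: 1800, 1804, 1808, 1812, 1816, 1820, 1824, 1828, 1832, 1836, 1840, 1844.
Of these, 1800 is divisible by 100 but not 400, so not leap.
Leap years: 12 − 1 = 11.

11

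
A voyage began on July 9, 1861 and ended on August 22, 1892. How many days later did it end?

11367

From July 9, 1861 to July 9, 1892: 31 years, of which 8 contain a Feb 29 — 23×365 + 8×366 = 11323 days.
July 1892: 31 − 9 = 22 days remain.
August 1–22, 1892: 22 days.
Residual: 44 days.
Total: 11367 days.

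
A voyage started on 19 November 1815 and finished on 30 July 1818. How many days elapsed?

984

November 19, 1815 → November 19, 1816: 366 days (1816 is a leap year).
November 19, 1816 → November 19, 1817: 365 days.
November 1817: 30 − 19 = 11 days remain.
Then December (31), January (31), February 1818 (28), March (31), April (30), May (31), June (30): 31 + 31 + 28 + 31 + 30 + 31 + 30 = 212 days.
July 1–30, 1818: 30 days.
Residual: 253 days.
Total: 984 days.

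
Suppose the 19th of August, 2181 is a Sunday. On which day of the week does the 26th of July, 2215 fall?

Day-of-year of August 19, 2181: 231.
Day-of-year of July 26, 2215: 207.
2181 has 365 days, so 365 − 231 = 134 days remain in 2181.
Full years 2182–2214: 26 common + 7 leap = 26×365 + 7×366 = 12052 days.
Total: 134 + 12052 + 207 = 12393 days.
12393 mod 7 = 3, so 3 days after Sunday is Wednesday.

Wednesday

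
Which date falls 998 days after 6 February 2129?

1 November 2131

Count 998 days after February 6, 2129:
February 2129: 28 − 6 = 22 days remain (2129 is not a leap year, so February has 28 days).
Then 32 full months totalling 975 days.
November 1, 2131: 1 day.
Total: 22 + 975 + 1 = 998 days.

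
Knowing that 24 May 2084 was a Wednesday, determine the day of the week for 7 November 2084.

Tuesday

May 2084: 31 − 24 = 7 days remain.
Then June (30), July (31), August (31), September (30), October (31): 30 + 31 + 31 + 30 + 31 = 153 days.
November 1–7, 2084: 7 days.
Total: 7 + 153 + 7 = 167 days.
167 mod 7 = 6, so 6 days after Wednesday is Tuesday.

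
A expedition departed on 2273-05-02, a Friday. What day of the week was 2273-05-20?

Within May 2273: 20 − 2 = 18 days.
18 mod 7 = 4, so 4 days after Friday is Tuesday.

Tuesday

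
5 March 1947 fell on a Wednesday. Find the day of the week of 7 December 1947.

March 1947: 31 − 5 = 26 days remain.
Then April (30), May (31), June (30), July (31), August (31), September (30), October (31), November (30): 30 + 31 + 30 + 31 + 31 + 30 + 31 + 30 = 244 days.
December 1–7, 1947: 7 days.
Total: 26 + 244 + 7 = 277 days.
277 mod 7 = 4, so 4 days after Wednesday is Sunday.

Sunday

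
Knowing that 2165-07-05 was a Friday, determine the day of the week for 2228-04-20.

Day-of-year of July 5, 2165: 186.
Day-of-year of April 20, 2228: 111.
2165 has 365 days, so 365 − 186 = 179 days remain in 2165.
Full years 2166–2227: 48 common + 14 leap = 48×365 + 14×366 = 22644 days.
Total: 179 + 22644 + 111 = 22934 days.
22934 mod 7 = 2, so 2 days after Friday is Sunday.

Sunday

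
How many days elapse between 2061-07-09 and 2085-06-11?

From July 9, 2061 to July 9, 2084: 23 years, of which 6 contain a Feb 29 — 17×365 + 6×366 = 8401 days.
July 2084: 31 − 9 = 22 days remain.
Then 10 full months totalling 304 days.
June 1–11, 2085: 11 days.
Residual: 337 days.
Total: 8738 days.

8738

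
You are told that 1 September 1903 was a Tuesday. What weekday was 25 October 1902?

Saturday

Count forward from the earlier date (October 25, 1902) to the later (September 1, 1903):
Day-of-year of October 25, 1902: 298.
Day-of-year of September 1, 1903: 244.
1902 has 365 days, so 365 − 298 = 67 days remain in 1902.
Total: 67 + 244 = 311 days.
311 mod 7 = 3, so 3 days before Tuesday is Saturday.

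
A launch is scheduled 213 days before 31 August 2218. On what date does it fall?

30 January 2218

Count 213 days before August 31, 2218:
January 2218: 31 − 30 = 1 day remains.
Then February 2218 (28), March (31), April (30), May (31), June (30), July (31): 28 + 31 + 30 + 31 + 30 + 31 = 181 days.
August 1–31, 2218: 31 days.
Total: 1 + 181 + 31 = 213 days.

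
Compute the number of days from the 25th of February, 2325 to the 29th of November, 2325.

277

February 2325: 28 − 25 = 3 days remain (2325 is not a leap year, so February has 28 days).
Then March (31), April (30), May (31), June (30), July (31), August (31), September (30), October (31): 31 + 30 + 31 + 30 + 31 + 31 + 30 + 31 = 245 days.
November 1–29, 2325: 29 days.
Total: 3 + 245 + 29 = 277 days.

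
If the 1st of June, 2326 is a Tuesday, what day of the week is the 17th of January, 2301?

Count forward from the earlier date (January 17, 2301) to the later (June 1, 2326):
From January 17, 2301 to January 17, 2326: 25 years, of which 6 contain a Feb 29 — 19×365 + 6×366 = 9131 days.
January 2326: 31 − 17 = 14 days remain.
Then February 2326 (28), March (31), April (30), May (31): 28 + 31 + 30 + 31 = 120 days.
June 1, 2326: 1 day.
Residual: 135 days.
Total: 9266 days.
9266 mod 7 = 5, so 5 days before Tuesday is Thursday.

Thursday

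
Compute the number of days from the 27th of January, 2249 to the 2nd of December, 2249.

January 2249: 31 − 27 = 4 days remain.
Then 10 full months totalling 303 days.
December 1–2, 2249: 2 days.
Total: 4 + 303 + 2 = 309 days.

309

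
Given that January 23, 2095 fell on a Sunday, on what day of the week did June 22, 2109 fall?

Saturday

Day-of-year of January 23, 2095: 23.
Day-of-year of June 22, 2109: 173.
2095 has 365 days, so 365 − 23 = 342 days remain in 2095.
Full years 2096–2108: 10 common + 3 leap = 10×365 + 3×366 = 4748 days.
Total: 342 + 4748 + 173 = 5263 days.
5263 mod 7 = 6, so 6 days after Sunday is Saturday.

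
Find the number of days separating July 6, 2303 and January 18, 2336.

11884

From July 6, 2303 to July 6, 2335: 32 years, of which 8 contain a Feb 29 — 24×365 + 8×366 = 11688 days.
July 2335: 31 − 6 = 25 days remain.
Then August (31), September (30), October (31), November (30), December (31): 31 + 30 + 31 + 30 + 31 = 153 days.
January 1–18, 2336: 18 days.
Residual: 196 days.
Total: 11884 days.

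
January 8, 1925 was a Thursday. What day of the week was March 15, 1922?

Wednesday

Count forward from the earlier date (March 15, 1922) to the later (January 8, 1925):
Day-of-year of March 15, 1922: 74.
Day-of-year of January 8, 1925: 8.
1922 has 365 days, so 365 − 74 = 291 days remain in 1922.
Full years: 1923: 365; 1924: 366. Sum = 731.
Total: 291 + 731 + 8 = 1030 days.
1030 mod 7 = 1, so 1 day before Thursday is Wednesday.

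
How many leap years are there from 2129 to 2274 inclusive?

Years divisible by 4: 2132, 2136, …, 2272 — 36 in all.
Of these, 2200 is divisible by 100 but not 400, so not leap.
Leap years: 36 − 1 = 35.

35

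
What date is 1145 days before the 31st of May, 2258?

the 12th of April, 2255

Count 1145 days before May 31, 2258:
Day-of-year of April 12, 2255: 102.
Day-of-year of May 31, 2258: 151.
2255 has 365 days, so 365 − 102 = 263 days remain in 2255.
Full years: 2256: 366; 2257: 365. Sum = 731.
Total: 263 + 731 + 151 = 1145 days.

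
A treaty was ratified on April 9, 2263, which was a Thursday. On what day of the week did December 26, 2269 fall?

April 9, 2263 → April 9, 2264: 366 days (2264 is a leap year).
April 9, 2264 → April 9, 2265: 365 days.
April 9, 2265 → April 9, 2266: 365 days.
April 9, 2266 → April 9, 2267: 365 days.
April 9, 2267 → April 9, 2268: 366 days (2268 is a leap year).
April 9, 2268 → April 9, 2269: 365 days.
April 2269: 30 − 9 = 21 days remain.
Then May (31), June (30), July (31), August (31), September (30), October (31), November (30): 31 + 30 + 31 + 31 + 30 + 31 + 30 = 214 days.
December 1–26, 2269: 26 days.
Residual: 261 days.
Total: 2453 days.
2453 mod 7 = 3, so 3 days after Thursday is Sunday.

Sunday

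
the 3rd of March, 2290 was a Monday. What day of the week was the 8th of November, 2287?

Tuesday

Count forward from the earlier date (November 8, 2287) to the later (March 3, 2290):
Day-of-year of November 8, 2287: 312.
Day-of-year of March 3, 2290: 62.
2287 has 365 days, so 365 − 312 = 53 days remain in 2287.
Full years: 2288: 366; 2289: 365. Sum = 731.
Total: 53 + 731 + 62 = 846 days.
846 mod 7 = 6, so 6 days before Monday is Tuesday.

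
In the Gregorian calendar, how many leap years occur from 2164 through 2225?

Years divisible by 4: 2164, 2168, …, 2224 — 16 in all.
Of these, 2200 is divisible by 100 but not 400, so not leap.
Leap years: 16 − 1 = 15.

15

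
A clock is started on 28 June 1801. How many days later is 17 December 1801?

172

June 1801: 30 − 28 = 2 days remain.
Then July (31), August (31), September (30), October (31), November (30): 31 + 31 + 30 + 31 + 30 = 153 days.
December 1–17, 1801: 17 days.
Total: 2 + 153 + 17 = 172 days.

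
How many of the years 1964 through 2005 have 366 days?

Years divisible by 4 in [1964, 2005]: 1964, 1968, 1972, 1976, 1980, 1984, 1988, 1992, 1996, 2000, 2004.
2000 is divisible by 400, so still leap.
No century exceptions apply. Count: 11.

11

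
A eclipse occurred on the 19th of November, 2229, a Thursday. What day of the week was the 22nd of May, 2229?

Count forward from the earlier date (May 22, 2229) to the later (November 19, 2229):
May 2229: 31 − 22 = 9 days remain.
Then June (30), July (31), August (31), September (30), October (31): 30 + 31 + 31 + 30 + 31 = 153 days.
November 1–19, 2229: 19 days.
Total: 9 + 153 + 19 = 181 days.
181 mod 7 = 6, so 6 days before Thursday is Friday.

Friday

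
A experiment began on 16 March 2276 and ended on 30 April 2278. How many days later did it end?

775

March 16, 2276 → March 16, 2277: 365 days.
March 16, 2277 → March 16, 2278: 365 days.
March 2278: 31 − 16 = 15 days remain.
April 1–30, 2278: 30 days.
Residual: 45 days.
Total: 775 days.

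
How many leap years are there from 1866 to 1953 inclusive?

21

Years divisible by 4: 1868, 1872, …, 1952 — 22 in all.
Of these, 1900 is divisible by 100 but not 400, so not leap.
Leap years: 22 − 1 = 21.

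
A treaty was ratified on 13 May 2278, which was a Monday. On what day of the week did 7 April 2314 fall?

From May 13, 2278 to May 13, 2313: 35 years, of which 8 contain a Feb 29 — 27×365 + 8×366 = 12783 days.
(2300 is not a leap year (divisible by 100 but not 400).)
May 2313: 31 − 13 = 18 days remain.
Then 10 full months totalling 304 days.
April 1–7, 2314: 7 days.
Residual: 329 days.
Total: 13112 days.
13112 mod 7 = 1, so 1 day after Monday is Tuesday.

Tuesday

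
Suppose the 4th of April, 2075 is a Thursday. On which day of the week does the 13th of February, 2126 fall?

From April 4, 2075 to April 4, 2125: 50 years, of which 12 contain a Feb 29 — 38×365 + 12×366 = 18262 days.
(2100 is not a leap year (divisible by 100 but not 400).)
April 2125: 30 − 4 = 26 days remain.
Then 9 full months totalling 276 days.
February 1–13, 2126: 13 days (2126 is not a leap year).
Residual: 315 days.
Total: 18577 days.
18577 mod 7 = 6, so 6 days after Thursday is Wednesday.

Wednesday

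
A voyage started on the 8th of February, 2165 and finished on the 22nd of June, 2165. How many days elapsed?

134

February 2165: 28 − 8 = 20 days remain (2165 is not a leap year, so February has 28 days).
Then March (31), April (30), May (31): 31 + 30 + 31 = 92 days.
June 1–22, 2165: 22 days.
Total: 20 + 92 + 22 = 134 days.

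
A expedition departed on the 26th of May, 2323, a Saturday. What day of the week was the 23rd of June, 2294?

Saturday

Count forward from the earlier date (June 23, 2294) to the later (May 26, 2323):
Day-of-year of June 23, 2294: 174.
Day-of-year of May 26, 2323: 146.
2294 has 365 days, so 365 − 174 = 191 days remain in 2294.
Full years 2295–2322: 22 common + 6 leap = 22×365 + 6×366 = 10226 days.
Total: 191 + 10226 + 146 = 10563 days.
10563 is a multiple of 7, so the 23rd of June, 2294 falls on the same weekday: Saturday.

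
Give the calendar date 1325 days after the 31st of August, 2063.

the 17th of April, 2067

Count 1325 days after August 31, 2063:
August 31, 2063 → August 31, 2064: 366 days (2064 is a leap year).
August 31, 2064 → August 31, 2065: 365 days.
August 31, 2065 → August 31, 2066: 365 days.
August 2066: 31 − 31 = 0 days remain.
Then September (30), October (31), November (30), December (31), January (31), February 2067 (28), March (31): 30 + 31 + 30 + 31 + 31 + 28 + 31 = 212 days.
April 1–17, 2067: 17 days.
Residual: 229 days.
Total: 1325 days.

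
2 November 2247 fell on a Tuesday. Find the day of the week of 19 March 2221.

Monday

Count forward from the earlier date (March 19, 2221) to the later (November 2, 2247):
From March 19, 2221 to March 19, 2247: 26 years, of which 6 contain a Feb 29 — 20×365 + 6×366 = 9496 days.
March 2247: 31 − 19 = 12 days remain.
Then April (30), May (31), June (30), July (31), August (31), September (30), October (31): 30 + 31 + 30 + 31 + 31 + 30 + 31 = 214 days.
November 1–2, 2247: 2 days.
Residual: 228 days.
Total: 9724 days.
9724 mod 7 = 1, so 1 day before Tuesday is Monday.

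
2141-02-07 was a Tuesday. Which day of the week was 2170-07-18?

Day-of-year of February 7, 2141: 38.
Day-of-year of July 18, 2170: 199.
2141 has 365 days, so 365 − 38 = 327 days remain in 2141.
Full years 2142–2169: 21 common + 7 leap = 21×365 + 7×366 = 10227 days.
Total: 327 + 10227 + 199 = 10753 days.
10753 mod 7 = 1, so 1 day after Tuesday is Wednesday.

Wednesday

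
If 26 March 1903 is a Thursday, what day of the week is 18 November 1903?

Wednesday

March 1903: 31 − 26 = 5 days remain.
Then April (30), May (31), June (30), July (31), August (31), September (30), October (31): 30 + 31 + 30 + 31 + 31 + 30 + 31 = 214 days.
November 1–18, 1903: 18 days.
Total: 5 + 214 + 18 = 237 days.
237 mod 7 = 6, so 6 days after Thursday is Wednesday.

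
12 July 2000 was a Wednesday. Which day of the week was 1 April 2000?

Saturday

Count forward from the earlier date (April 1, 2000) to the later (July 12, 2000):
April 2000: 30 − 1 = 29 days remain.
Then May (31), June (30): 31 + 30 = 61 days.
July 1–12, 2000: 12 days.
Total: 29 + 61 + 12 = 102 days.
102 mod 7 = 4, so 4 days before Wednesday is Saturday.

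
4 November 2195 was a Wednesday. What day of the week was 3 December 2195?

November 2195: 30 − 4 = 26 days remain.
December 1–3, 2195: 3 days.
Total: 26 + 3 = 29 days.
29 mod 7 = 1, so 1 day after Wednesday is Thursday.

Thursday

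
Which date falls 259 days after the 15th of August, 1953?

the 1st of May, 1954

Count 259 days after August 15, 1953:
Day-of-year of August 15, 1953: 227.
Day-of-year of May 1, 1954: 121.
1953 has 365 days, so 365 − 227 = 138 days remain in 1953.
Total: 138 + 121 = 259 days.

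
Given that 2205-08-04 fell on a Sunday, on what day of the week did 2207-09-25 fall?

August 2205: 31 − 4 = 27 days remain.
Then 24 full months totalling 730 days.
September 1–25, 2207: 25 days.
Total: 27 + 730 + 25 = 782 days.
782 mod 7 = 5, so 5 days after Sunday is Friday.

Friday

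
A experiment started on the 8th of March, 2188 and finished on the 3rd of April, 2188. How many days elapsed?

March 2188: 31 − 8 = 23 days remain.
April 1–3, 2188: 3 days.
Total: 23 + 3 = 26 days.

26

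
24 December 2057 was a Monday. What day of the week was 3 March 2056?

Friday

Count forward from the earlier date (March 3, 2056) to the later (December 24, 2057):
Day-of-year of March 3, 2056: 63.
Day-of-year of December 24, 2057: 358.
2056 has 366 days, so 366 − 63 = 303 days remain in 2056.
Total: 303 + 358 = 661 days.
661 mod 7 = 3, so 3 days before Monday is Friday.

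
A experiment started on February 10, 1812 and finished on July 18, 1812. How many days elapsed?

February 1812: 29 − 10 = 19 days remain (1812 is a leap year, so February has 29 days).
Then March (31), April (30), May (31), June (30): 31 + 30 + 31 + 30 = 122 days.
July 1–18, 1812: 18 days.
Total: 19 + 122 + 18 = 159 days.

159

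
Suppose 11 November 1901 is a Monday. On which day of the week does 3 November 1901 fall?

Sunday

Count forward from the earlier date (November 3, 1901) to the later (November 11, 1901):
Within November 1901: 11 − 3 = 8 days.
8 mod 7 = 1, so 1 day before Monday is Sunday.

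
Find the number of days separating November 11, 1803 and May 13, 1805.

549

November 1803: 30 − 11 = 19 days remain.
Then 17 full months totalling 517 days.
May 1–13, 1805: 13 days.
Total: 19 + 517 + 13 = 549 days.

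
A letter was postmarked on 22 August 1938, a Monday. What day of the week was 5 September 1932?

Monday

Count forward from the earlier date (September 5, 1932) to the later (August 22, 1938):
September 5, 1932 → September 5, 1933: 365 days.
September 5, 1933 → September 5, 1934: 365 days.
September 5, 1934 → September 5, 1935: 365 days.
September 5, 1935 → September 5, 1936: 366 days (1936 is a leap year).
September 5, 1936 → September 5, 1937: 365 days.
September 1937: 30 − 5 = 25 days remain.
Then 10 full months totalling 304 days.
August 1–22, 1938: 22 days.
Residual: 351 days.
Total: 2177 days.
2177 is a multiple of 7, so 5 September 1932 falls on the same weekday: Monday.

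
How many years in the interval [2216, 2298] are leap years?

Years divisible by 4: 2216, 2220, …, 2296 — 21 in all.
No century exceptions apply. Count: 21.

21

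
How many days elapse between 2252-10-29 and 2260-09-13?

2876

From October 29, 2252 to October 29, 2259: 7 years, of which 1 contains a Feb 29 — 6×365 + 1×366 = 2556 days.
October 2259: 31 − 29 = 2 days remain.
Then 10 full months totalling 305 days.
September 1–13, 2260: 13 days.
Residual: 320 days.
Total: 2876 days.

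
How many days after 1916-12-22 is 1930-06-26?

4934

From December 22, 1916 to December 22, 1929: 13 years, of which 3 contain a Feb 29 — 10×365 + 3×366 = 4748 days.
December 1929: 31 − 22 = 9 days remain.
Then January (31), February 1930 (28), March (31), April (30), May (31): 31 + 28 + 31 + 30 + 31 = 151 days.
June 1–26, 1930: 26 days.
Residual: 186 days.
Total: 4934 days.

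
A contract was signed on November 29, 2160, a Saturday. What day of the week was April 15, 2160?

Tuesday

Count forward from the earlier date (April 15, 2160) to the later (November 29, 2160):
April 2160: 30 − 15 = 15 days remain.
Then May (31), June (30), July (31), August (31), September (30), October (31): 31 + 30 + 31 + 31 + 30 + 31 = 184 days.
November 1–29, 2160: 29 days.
Total: 15 + 184 + 29 = 228 days.
228 mod 7 = 4, so 4 days before Saturday is Tuesday.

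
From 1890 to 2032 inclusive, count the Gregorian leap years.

Years divisible by 4: 1892, 1896, …, 2032 — 36 in all.
Of these, 1900 is divisible by 100 but not 400, so not leap.
2000 is divisible by 400, so still leap.
Leap years: 36 − 1 = 35.

35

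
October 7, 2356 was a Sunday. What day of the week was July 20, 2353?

Monday

Count forward from the earlier date (July 20, 2353) to the later (October 7, 2356):
Day-of-year of July 20, 2353: 201.
Day-of-year of October 7, 2356: 281.
2353 has 365 days, so 365 − 201 = 164 days remain in 2353.
Full years: 2354: 365; 2355: 365. Sum = 730.
Total: 164 + 730 + 281 = 1175 days.
1175 mod 7 = 6, so 6 days before Sunday is Monday.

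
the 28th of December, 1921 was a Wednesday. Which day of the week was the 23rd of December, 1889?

Count forward from the earlier date (December 23, 1889) to the later (December 28, 1921):
Day-of-year of December 23, 1889: 357.
Day-of-year of December 28, 1921: 362.
1889 has 365 days, so 365 − 357 = 8 days remain in 1889.
Full years 1890–1920: 24 common + 7 leap = 24×365 + 7×366 = 11322 days.
Total: 8 + 11322 + 362 = 11692 days.
11692 mod 7 = 2, so 2 days before Wednesday is Monday.

Monday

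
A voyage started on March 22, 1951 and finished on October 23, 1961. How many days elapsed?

3868

Day-of-year of March 22, 1951: 81.
Day-of-year of October 23, 1961: 296.
1951 has 365 days, so 365 − 81 = 284 days remain in 1951.
Full years 1952–1960: 6 common + 3 leap = 6×365 + 3×366 = 3288 days.
Total: 284 + 3288 + 296 = 3868 days.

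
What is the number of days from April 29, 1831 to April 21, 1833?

April 1831: 30 − 29 = 1 day remains.
Then 23 full months totalling 701 days.
April 1–21, 1833: 21 days.
Total: 1 + 701 + 21 = 723 days.

723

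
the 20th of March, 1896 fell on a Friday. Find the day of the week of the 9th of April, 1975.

From March 20, 1896 to March 20, 1975: 79 years, of which 18 contain a Feb 29 — 61×365 + 18×366 = 28853 days.
(1900 is not a leap year (divisible by 100 but not 400).)
March 1975: 31 − 20 = 11 days remain.
April 1–9, 1975: 9 days.
Residual: 20 days.
Total: 28873 days.
28873 mod 7 = 5, so 5 days after Friday is Wednesday.

Wednesday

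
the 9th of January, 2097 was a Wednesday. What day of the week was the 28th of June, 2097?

Friday

January 2097: 31 − 9 = 22 days remain.
Then February 2097 (28), March (31), April (30), May (31): 28 + 31 + 30 + 31 = 120 days.
June 1–28, 2097: 28 days.
Total: 22 + 120 + 28 = 170 days.
170 mod 7 = 2, so 2 days after Wednesday is Friday.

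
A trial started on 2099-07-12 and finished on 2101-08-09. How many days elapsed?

July 2099: 31 − 12 = 19 days remain.
Then 24 full months totalling 730 days.
August 1–9, 2101: 9 days.
Total: 19 + 730 + 9 = 758 days.

758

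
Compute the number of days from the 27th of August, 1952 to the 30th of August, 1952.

3

Within August 1952: 30 − 27 = 3 days.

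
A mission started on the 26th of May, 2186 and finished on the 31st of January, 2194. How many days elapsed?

2807

Day-of-year of May 26, 2186: 146.
Day-of-year of January 31, 2194: 31.
2186 has 365 days, so 365 − 146 = 219 days remain in 2186.
Full years 2187–2193: 5 common + 2 leap = 5×365 + 2×366 = 2557 days.
Total: 219 + 2557 + 31 = 2807 days.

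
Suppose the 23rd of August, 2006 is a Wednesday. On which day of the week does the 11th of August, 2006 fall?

Count forward from the earlier date (August 11, 2006) to the later (August 23, 2006):
Within August 2006: 23 − 11 = 12 days.
12 mod 7 = 5, so 5 days before Wednesday is Friday.

Friday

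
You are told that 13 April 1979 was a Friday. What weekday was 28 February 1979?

Wednesday

Count forward from the earlier date (February 28, 1979) to the later (April 13, 1979):
February 1979: 28 − 28 = 0 days remain (1979 is not a leap year, so February has 28 days).
Then March (31): 31 days.
April 1–13, 1979: 13 days.
Total: 0 + 31 + 13 = 44 days.
44 mod 7 = 2, so 2 days before Friday is Wednesday.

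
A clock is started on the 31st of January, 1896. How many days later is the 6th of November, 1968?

From January 31, 1896 to January 31, 1968: 72 years, of which 17 contain a Feb 29 — 55×365 + 17×366 = 26297 days.
(1900 is not a leap year (divisible by 100 but not 400).)
January 1968: 31 − 31 = 0 days remain.
Then 9 full months totalling 274 days.
November 1–6, 1968: 6 days.
Residual: 280 days.
Total: 26577 days.

26577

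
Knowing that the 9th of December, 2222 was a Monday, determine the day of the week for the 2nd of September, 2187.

Sunday

Count forward from the earlier date (September 2, 2187) to the later (December 9, 2222):
Day-of-year of September 2, 2187: 245.
Day-of-year of December 9, 2222: 343.
2187 has 365 days, so 365 − 245 = 120 days remain in 2187.
Full years 2188–2221: 26 common + 8 leap = 26×365 + 8×366 = 12418 days.
Total: 120 + 12418 + 343 = 12881 days.
12881 mod 7 = 1, so 1 day before Monday is Sunday.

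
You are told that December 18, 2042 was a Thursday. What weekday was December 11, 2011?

Sunday

Count forward from the earlier date (December 11, 2011) to the later (December 18, 2042):
Day-of-year of December 11, 2011: 345.
Day-of-year of December 18, 2042: 352.
2011 has 365 days, so 365 − 345 = 20 days remain in 2011.
Full years 2012–2041: 22 common + 8 leap = 22×365 + 8×366 = 10958 days.
Total: 20 + 10958 + 352 = 11330 days.
11330 mod 7 = 4, so 4 days before Thursday is Sunday.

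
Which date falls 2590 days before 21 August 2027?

18 July 2020

Count 2590 days before August 21, 2027:
Day-of-year of July 18, 2020: 200.
Day-of-year of August 21, 2027: 233.
2020 has 366 days, so 366 − 200 = 166 days remain in 2020.
Full years: 2021: 365; 2022: 365; 2023: 365; 2024: 366; 2025: 365; 2026: 365. Sum = 2191.
Total: 166 + 2191 + 233 = 2590 days.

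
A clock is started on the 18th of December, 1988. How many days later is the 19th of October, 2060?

26238

From December 18, 1988 to December 18, 2059: 71 years, of which 17 contain a Feb 29 — 54×365 + 17×366 = 25932 days.
(2000 is a leap year (divisible by 400).)
December 2059: 31 − 18 = 13 days remain.
Then 9 full months totalling 274 days.
October 1–19, 2060: 19 days.
Residual: 306 days.
Total: 26238 days.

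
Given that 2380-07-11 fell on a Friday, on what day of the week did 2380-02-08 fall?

Friday

Count forward from the earlier date (February 8, 2380) to the later (July 11, 2380):
February 2380: 29 − 8 = 21 days remain (2380 is a leap year, so February has 29 days).
Then March (31), April (30), May (31), June (30): 31 + 30 + 31 + 30 = 122 days.
July 1–11, 2380: 11 days.
Total: 21 + 122 + 11 = 154 days.
154 is a multiple of 7, so 2380-02-08 falls on the same weekday: Friday.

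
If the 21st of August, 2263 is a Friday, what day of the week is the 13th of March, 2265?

Day-of-year of August 21, 2263: 233.
Day-of-year of March 13, 2265: 72.
2263 has 365 days, so 365 − 233 = 132 days remain in 2263.
Full years: 2264: 366. Sum = 366.
Total: 132 + 366 + 72 = 570 days.
570 mod 7 = 3, so 3 days after Friday is Monday.

Monday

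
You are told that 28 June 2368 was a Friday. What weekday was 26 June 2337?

Count forward from the earlier date (June 26, 2337) to the later (June 28, 2368):
From June 26, 2337 to June 26, 2368: 31 years, of which 8 contain a Feb 29 — 23×365 + 8×366 = 11323 days.
Within June 2368: 28 − 26 = 2 days.
Total: 11325 days.
11325 mod 7 = 6, so 6 days before Friday is Saturday.

Saturday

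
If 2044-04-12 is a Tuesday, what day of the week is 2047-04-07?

April 12, 2044 → April 12, 2045: 365 days.
April 12, 2045 → April 12, 2046: 365 days.
April 2046: 30 − 12 = 18 days remain.
Then 11 full months totalling 335 days.
April 1–7, 2047: 7 days.
Residual: 360 days.
Total: 1090 days.
1090 mod 7 = 5, so 5 days after Tuesday is Sunday.

Sunday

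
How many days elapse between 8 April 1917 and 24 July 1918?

Day-of-year of April 8, 1917: 98.
Day-of-year of July 24, 1918: 205.
1917 has 365 days, so 365 − 98 = 267 days remain in 1917.
Total: 267 + 205 = 472 days.

472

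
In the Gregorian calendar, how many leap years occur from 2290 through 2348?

14

Years divisible by 4: 2292, 2296, …, 2348 — 15 in all.
Of these, 2300 is divisible by 100 but not 400, so not leap.
Leap years: 15 − 1 = 14.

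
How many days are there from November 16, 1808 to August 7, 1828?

7204

Day-of-year of November 16, 1808: 321.
Day-of-year of August 7, 1828: 220.
1808 has 366 days, so 366 − 321 = 45 days remain in 1808.
Full years 1809–1827: 15 common + 4 leap = 15×365 + 4×366 = 6939 days.
Total: 45 + 6939 + 220 = 7204 days.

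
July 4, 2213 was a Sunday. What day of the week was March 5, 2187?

Monday

Count forward from the earlier date (March 5, 2187) to the later (July 4, 2213):
Day-of-year of March 5, 2187: 64.
Day-of-year of July 4, 2213: 185.
2187 has 365 days, so 365 − 64 = 301 days remain in 2187.
Full years 2188–2212: 19 common + 6 leap = 19×365 + 6×366 = 9131 days.
Total: 301 + 9131 + 185 = 9617 days.
9617 mod 7 = 6, so 6 days before Sunday is Monday.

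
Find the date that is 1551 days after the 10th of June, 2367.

the 8th of September, 2371

Count 1551 days after June 10, 2367:
June 10, 2367 → June 10, 2368: 366 days (2368 is a leap year).
June 10, 2368 → June 10, 2369: 365 days.
June 10, 2369 → June 10, 2370: 365 days.
June 10, 2370 → June 10, 2371: 365 days.
June 2371: 30 − 10 = 20 days remain.
Then July (31), August (31): 31 + 31 = 62 days.
September 1–8, 2371: 8 days.
Residual: 90 days.
Total: 1551 days.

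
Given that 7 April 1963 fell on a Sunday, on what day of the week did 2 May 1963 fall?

Thursday

April 1963: 30 − 7 = 23 days remain.
May 1–2, 1963: 2 days.
Total: 23 + 2 = 25 days.
25 mod 7 = 4, so 4 days after Sunday is Thursday.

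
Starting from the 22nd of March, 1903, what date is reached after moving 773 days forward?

the 3rd of May, 1905

Count 773 days after March 22, 1903:
March 22, 1903 → March 22, 1904: 366 days (1904 is a leap year).
March 22, 1904 → March 22, 1905: 365 days.
March 1905: 31 − 22 = 9 days remain.
Then April (30): 30 days.
May 1–3, 1905: 3 days.
Residual: 42 days.
Total: 773 days.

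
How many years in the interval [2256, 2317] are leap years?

Years divisible by 4: 2256, 2260, …, 2316 — 16 in all.
Of these, 2300 is divisible by 100 but not 400, so not leap.
Leap years: 16 − 1 = 15.

15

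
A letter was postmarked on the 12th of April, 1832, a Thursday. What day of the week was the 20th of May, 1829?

Wednesday

Count forward from the earlier date (May 20, 1829) to the later (April 12, 1832):
May 20, 1829 → May 20, 1830: 365 days.
May 20, 1830 → May 20, 1831: 365 days.
May 1831: 31 − 20 = 11 days remain.
Then 10 full months totalling 305 days.
April 1–12, 1832: 12 days.
Residual: 328 days.
Total: 1058 days.
1058 mod 7 = 1, so 1 day before Thursday is Wednesday.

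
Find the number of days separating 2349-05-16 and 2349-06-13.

May 2349: 31 − 16 = 15 days remain.
June 1–13, 2349: 13 days.
Total: 15 + 13 = 28 days.

28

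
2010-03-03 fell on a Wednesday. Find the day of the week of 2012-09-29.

Saturday

Day-of-year of March 3, 2010: 62.
Day-of-year of September 29, 2012: 273.
2010 has 365 days, so 365 − 62 = 303 days remain in 2010.
Full years: 2011: 365. Sum = 365.
Total: 303 + 365 + 273 = 941 days.
941 mod 7 = 3, so 3 days after Wednesday is Saturday.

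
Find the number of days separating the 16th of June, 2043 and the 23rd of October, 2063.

7434

Day-of-year of June 16, 2043: 167.
Day-of-year of October 23, 2063: 296.
2043 has 365 days, so 365 − 167 = 198 days remain in 2043.
Full years 2044–2062: 14 common + 5 leap = 14×365 + 5×366 = 6940 days.
Total: 198 + 6940 + 296 = 7434 days.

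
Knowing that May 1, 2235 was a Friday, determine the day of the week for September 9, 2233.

Monday

Count forward from the earlier date (September 9, 2233) to the later (May 1, 2235):
Day-of-year of September 9, 2233: 252.
Day-of-year of May 1, 2235: 121.
2233 has 365 days, so 365 − 252 = 113 days remain in 2233.
Full years: 2234: 365. Sum = 365.
Total: 113 + 365 + 121 = 599 days.
599 mod 7 = 4, so 4 days before Friday is Monday.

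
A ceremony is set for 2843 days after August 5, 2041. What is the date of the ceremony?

May 18, 2049

Count 2843 days after August 5, 2041:
From August 5, 2041 to August 5, 2048: 7 years, of which 2 contain a Feb 29 — 5×365 + 2×366 = 2557 days.
August 2048: 31 − 5 = 26 days remain.
Then September (30), October (31), November (30), December (31), January (31), February 2049 (28), March (31), April (30): 30 + 31 + 30 + 31 + 31 + 28 + 31 + 30 = 242 days.
May 1–18, 2049: 18 days.
Residual: 286 days.
Total: 2843 days.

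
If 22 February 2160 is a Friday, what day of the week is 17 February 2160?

Count forward from the earlier date (February 17, 2160) to the later (February 22, 2160):
Within February 2160: 22 − 17 = 5 days.
5 mod 7 = 5, so 5 days before Friday is Sunday.

Sunday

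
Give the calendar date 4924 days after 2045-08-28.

2059-02-20

Count 4924 days after August 28, 2045:
Day-of-year of August 28, 2045: 240.
Day-of-year of February 20, 2059: 51.
2045 has 365 days, so 365 − 240 = 125 days remain in 2045.
Full years 2046–2058: 10 common + 3 leap = 10×365 + 3×366 = 4748 days.
Total: 125 + 4748 + 51 = 4924 days.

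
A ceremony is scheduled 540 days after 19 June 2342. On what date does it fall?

11 December 2343

Count 540 days after June 19, 2342:
June 19, 2342 → June 19, 2343: 365 days.
June 2343: 30 − 19 = 11 days remain.
Then July (31), August (31), September (30), October (31), November (30): 31 + 31 + 30 + 31 + 30 = 153 days.
December 1–11, 2343: 11 days.
Residual: 175 days.
Total: 540 days.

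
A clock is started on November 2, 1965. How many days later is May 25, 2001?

Day-of-year of November 2, 1965: 306.
Day-of-year of May 25, 2001: 145.
1965 has 365 days, so 365 − 306 = 59 days remain in 1965.
Full years 1966–2000: 26 common + 9 leap = 26×365 + 9×366 = 12784 days.
Total: 59 + 12784 + 145 = 12988 days.

12988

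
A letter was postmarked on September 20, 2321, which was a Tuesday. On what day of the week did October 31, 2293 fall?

Count forward from the earlier date (October 31, 2293) to the later (September 20, 2321):
Day-of-year of October 31, 2293: 304.
Day-of-year of September 20, 2321: 263.
2293 has 365 days, so 365 − 304 = 61 days remain in 2293.
Full years 2294–2320: 21 common + 6 leap = 21×365 + 6×366 = 9861 days.
Total: 61 + 9861 + 263 = 10185 days.
10185 is a multiple of 7, so October 31, 2293 falls on the same weekday: Tuesday.

Tuesday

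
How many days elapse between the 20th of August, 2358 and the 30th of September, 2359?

Day-of-year of August 20, 2358: 232.
Day-of-year of September 30, 2359: 273.
2358 has 365 days, so 365 − 232 = 133 days remain in 2358.
Total: 133 + 273 = 406 days.

406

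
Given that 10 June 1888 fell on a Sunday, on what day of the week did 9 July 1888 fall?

June 1888: 30 − 10 = 20 days remain.
July 1–9, 1888: 9 days.
Total: 20 + 9 = 29 days.
29 mod 7 = 1, so 1 day after Sunday is Monday.

Monday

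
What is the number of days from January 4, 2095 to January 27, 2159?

23398

From January 4, 2095 to January 4, 2159: 64 years, of which 15 contain a Feb 29 — 49×365 + 15×366 = 23375 days.
(2100 is not a leap year (divisible by 100 but not 400).)
Within January 2159: 27 − 4 = 23 days.
Total: 23398 days.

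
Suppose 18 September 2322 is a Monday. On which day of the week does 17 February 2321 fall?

Count forward from the earlier date (February 17, 2321) to the later (September 18, 2322):
February 17, 2321 → February 17, 2322: 365 days.
February 2322: 28 − 17 = 11 days remain (2322 is not a leap year, so February has 28 days).
Then March (31), April (30), May (31), June (30), July (31), August (31): 31 + 30 + 31 + 30 + 31 + 31 = 184 days.
September 1–18, 2322: 18 days.
Residual: 213 days.
Total: 578 days.
578 mod 7 = 4, so 4 days before Monday is Thursday.

Thursday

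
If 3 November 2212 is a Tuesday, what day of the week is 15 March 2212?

Sunday

Count forward from the earlier date (March 15, 2212) to the later (November 3, 2212):
March 2212: 31 − 15 = 16 days remain.
Then April (30), May (31), June (30), July (31), August (31), September (30), October (31): 30 + 31 + 30 + 31 + 31 + 30 + 31 = 214 days.
November 1–3, 2212: 3 days.
Total: 16 + 214 + 3 = 233 days.
233 mod 7 = 2, so 2 days before Tuesday is Sunday.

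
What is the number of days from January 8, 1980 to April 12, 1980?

95

January 1980: 31 − 8 = 23 days remain.
Then February 1980 (29), March (31): 29 + 31 = 60 days.
April 1–12, 1980: 12 days.
Total: 23 + 60 + 12 = 95 days.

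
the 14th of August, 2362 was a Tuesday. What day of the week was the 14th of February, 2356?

Tuesday

Count forward from the earlier date (February 14, 2356) to the later (August 14, 2362):
Day-of-year of February 14, 2356: 45.
Day-of-year of August 14, 2362: 226.
2356 has 366 days, so 366 − 45 = 321 days remain in 2356.
Full years: 2357: 365; 2358: 365; 2359: 365; 2360: 366; 2361: 365. Sum = 1826.
Total: 321 + 1826 + 226 = 2373 days.
2373 is a multiple of 7, so the 14th of February, 2356 falls on the same weekday: Tuesday.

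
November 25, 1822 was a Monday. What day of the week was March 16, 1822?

Count forward from the earlier date (March 16, 1822) to the later (November 25, 1822):
March 1822: 31 − 16 = 15 days remain.
Then April (30), May (31), June (30), July (31), August (31), September (30), October (31): 30 + 31 + 30 + 31 + 31 + 30 + 31 = 214 days.
November 1–25, 1822: 25 days.
Total: 15 + 214 + 25 = 254 days.
254 mod 7 = 2, so 2 days before Monday is Saturday.

Saturday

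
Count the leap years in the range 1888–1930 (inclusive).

10

Years divisible by 4 in [1888, 1930]: 1888, 1892, 1896, 1900, 1904, 1908, 1912, 1916, 1920, 1924, 1928.
Of these, 1900 is divisible by 100 but not 400, so not leap.
Leap years: 11 − 1 = 10.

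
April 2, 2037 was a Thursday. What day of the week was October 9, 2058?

From April 2, 2037 to April 2, 2058: 21 years, of which 5 contain a Feb 29 — 16×365 + 5×366 = 7670 days.
April 2058: 30 − 2 = 28 days remain.
Then May (31), June (30), July (31), August (31), September (30): 31 + 30 + 31 + 31 + 30 = 153 days.
October 1–9, 2058: 9 days.
Residual: 190 days.
Total: 7860 days.
7860 mod 7 = 6, so 6 days after Thursday is Wednesday.

Wednesday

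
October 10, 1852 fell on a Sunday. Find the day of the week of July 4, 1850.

Thursday

Count forward from the earlier date (July 4, 1850) to the later (October 10, 1852):
July 4, 1850 → July 4, 1851: 365 days.
July 4, 1851 → July 4, 1852: 366 days (1852 is a leap year).
July 1852: 31 − 4 = 27 days remain.
Then August (31), September (30): 31 + 30 = 61 days.
October 1–10, 1852: 10 days.
Residual: 98 days.
Total: 829 days.
829 mod 7 = 3, so 3 days before Sunday is Thursday.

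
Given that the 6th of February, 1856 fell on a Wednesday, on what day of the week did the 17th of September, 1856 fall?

Wednesday

February 1856: 29 − 6 = 23 days remain (1856 is a leap year, so February has 29 days).
Then March (31), April (30), May (31), June (30), July (31), August (31): 31 + 30 + 31 + 30 + 31 + 31 = 184 days.
September 1–17, 1856: 17 days.
Total: 23 + 184 + 17 = 224 days.
224 is a multiple of 7, so the 17th of September, 1856 falls on the same weekday: Wednesday.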